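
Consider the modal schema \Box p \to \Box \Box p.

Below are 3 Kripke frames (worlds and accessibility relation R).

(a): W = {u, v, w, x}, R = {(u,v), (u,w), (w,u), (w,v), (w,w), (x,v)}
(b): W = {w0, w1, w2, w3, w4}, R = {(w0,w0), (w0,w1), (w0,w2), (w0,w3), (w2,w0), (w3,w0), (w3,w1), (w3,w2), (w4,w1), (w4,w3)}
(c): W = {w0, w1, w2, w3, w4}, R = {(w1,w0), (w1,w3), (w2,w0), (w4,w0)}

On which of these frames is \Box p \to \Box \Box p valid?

(c)

Frame correspondent (Sahlqvist): \forall x \forall y \forall z (Rxy \wedge Ryz \to Rxz) — i.e. transitivity.
(a): fails — Ruw and Rwu but not Ruu.
(b): fails — Rw3w0 and Rw0w3 but not Rw3w3.
(c): holds.
Valid on: (c).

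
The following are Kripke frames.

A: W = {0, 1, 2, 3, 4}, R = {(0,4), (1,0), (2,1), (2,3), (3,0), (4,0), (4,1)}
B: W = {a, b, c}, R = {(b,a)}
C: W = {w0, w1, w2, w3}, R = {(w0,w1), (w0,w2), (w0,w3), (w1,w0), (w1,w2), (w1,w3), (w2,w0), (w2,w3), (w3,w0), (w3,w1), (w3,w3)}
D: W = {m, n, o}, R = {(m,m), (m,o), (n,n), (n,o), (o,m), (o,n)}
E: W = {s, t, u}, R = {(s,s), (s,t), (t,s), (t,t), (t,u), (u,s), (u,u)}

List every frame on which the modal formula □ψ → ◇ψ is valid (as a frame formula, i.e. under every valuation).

The schema corresponds to seriality: ∀x ∃y Rxy.
A: holds.
B: fails — world a has no successor.
C: holds.
D: holds.
E: holds.

A, C, D, E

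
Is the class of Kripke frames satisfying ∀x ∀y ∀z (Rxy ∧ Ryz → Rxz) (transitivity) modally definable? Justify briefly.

Yes, by □p → □□p

This is a Sahlqvist condition; the 4 axiom □p → □□p defines it.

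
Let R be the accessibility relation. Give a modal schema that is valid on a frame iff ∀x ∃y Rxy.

□s → ◇s

The condition is seriality. The D schema □s → ◇s defines it.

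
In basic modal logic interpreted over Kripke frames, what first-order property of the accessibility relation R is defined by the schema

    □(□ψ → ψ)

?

shift-reflexivity

Suppose □(□ψ→ψ) is valid. Take Rxy and set V(ψ)={w : Ryw}. Then at y, □ψ holds; since □(□ψ→ψ) at x, □ψ→ψ at y, so ψ at y, i.e. Ryy.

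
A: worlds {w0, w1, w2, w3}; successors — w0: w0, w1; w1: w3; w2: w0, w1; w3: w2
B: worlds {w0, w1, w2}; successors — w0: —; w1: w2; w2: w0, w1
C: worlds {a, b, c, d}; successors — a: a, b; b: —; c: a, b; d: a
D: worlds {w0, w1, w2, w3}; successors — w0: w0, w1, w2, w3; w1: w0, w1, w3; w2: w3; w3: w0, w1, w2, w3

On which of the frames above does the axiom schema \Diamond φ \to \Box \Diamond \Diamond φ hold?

The schema corresponds to a generalized confluence (Geach) condition: \forall x \forall y \forall z ((xRy \wedge xRz) \to \exists w (y = w \wedge z R^2 w)).
A: fails — w0Rw0, w0Rw1 but no w with w0=w and w1R²w.
B: fails — w2Rw0, w2Rw0 but no w with w0=w and w0R²w.
C: fails — aRa, aRb but no w with a=w and bR²w.
D: ✓.
Valid on: D.

D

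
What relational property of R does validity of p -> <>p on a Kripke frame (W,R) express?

This is a form of the T axiom.
It corresponds to reflexivity: forall x Rxx.

reflexivity: forall x Rxx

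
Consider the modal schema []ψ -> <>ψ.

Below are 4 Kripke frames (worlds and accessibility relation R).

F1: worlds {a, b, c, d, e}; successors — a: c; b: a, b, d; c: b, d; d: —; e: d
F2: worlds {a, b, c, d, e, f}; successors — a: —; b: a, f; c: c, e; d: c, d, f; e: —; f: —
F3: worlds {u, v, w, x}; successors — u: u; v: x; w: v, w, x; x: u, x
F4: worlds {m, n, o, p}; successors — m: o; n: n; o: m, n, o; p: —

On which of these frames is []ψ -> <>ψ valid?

Frame correspondent (Sahlqvist): forall x exists y Rxy — i.e. seriality.
F1: fails — world d has no successor.
F2: fails — world a has no successor.
F3: satisfies the condition.
F4: fails — world p has no successor.

F3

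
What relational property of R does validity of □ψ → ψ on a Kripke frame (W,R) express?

Suppose □ψ→ψ is valid. At any x set V(ψ)={w : Rxw}. Then □ψ holds at x, so ψ holds at x, i.e. Rxx.

Reflexivity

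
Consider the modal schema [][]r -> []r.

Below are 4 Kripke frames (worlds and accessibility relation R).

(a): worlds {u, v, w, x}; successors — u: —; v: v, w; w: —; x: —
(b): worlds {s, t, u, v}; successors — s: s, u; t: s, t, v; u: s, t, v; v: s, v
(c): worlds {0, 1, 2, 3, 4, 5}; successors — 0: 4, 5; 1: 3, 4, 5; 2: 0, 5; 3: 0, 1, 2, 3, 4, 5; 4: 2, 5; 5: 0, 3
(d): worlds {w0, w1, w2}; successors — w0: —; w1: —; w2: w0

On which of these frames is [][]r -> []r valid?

(a), (b)

Frame correspondent (Sahlqvist): forall x forall y (Rxy -> exists z (Rxz & Rzy)) — i.e. density.
(a): ✓.
(b): ✓.
(c): fails — R04 but no z with R0z and Rz4.
(d): fails — Rw2w0 but no z with Rw2z and Rzw0.
Valid on: (a), (b).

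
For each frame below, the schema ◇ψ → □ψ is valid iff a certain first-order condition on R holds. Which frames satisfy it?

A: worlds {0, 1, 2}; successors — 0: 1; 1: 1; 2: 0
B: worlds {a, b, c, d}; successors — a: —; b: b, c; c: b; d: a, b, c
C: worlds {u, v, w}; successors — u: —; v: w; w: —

This is the axiom for partial functionality; its first-order frame correspondent is ∀x ∀y ∀z (Rxy ∧ Rxz → y = z).
A: holds.
B: fails — b sees both b and c.
C: holds.

A, C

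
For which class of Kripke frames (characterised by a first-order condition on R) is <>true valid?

seriality

This schema is equivalent to the D axiom □φ → ◇φ.
It corresponds to seriality: forall x exists y Rxy.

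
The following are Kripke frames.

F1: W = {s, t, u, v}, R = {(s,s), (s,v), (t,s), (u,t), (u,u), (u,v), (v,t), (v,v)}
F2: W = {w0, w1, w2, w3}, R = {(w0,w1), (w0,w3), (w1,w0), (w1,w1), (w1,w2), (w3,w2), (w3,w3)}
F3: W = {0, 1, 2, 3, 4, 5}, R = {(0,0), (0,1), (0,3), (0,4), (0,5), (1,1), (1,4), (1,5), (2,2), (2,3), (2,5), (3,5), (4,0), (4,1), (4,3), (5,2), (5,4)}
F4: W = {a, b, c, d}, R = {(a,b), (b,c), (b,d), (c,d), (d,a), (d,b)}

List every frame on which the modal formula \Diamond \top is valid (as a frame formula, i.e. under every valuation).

Frame correspondent (Sahlqvist): \forall x \exists y Rxy — i.e. seriality.
F1: holds.
F2: fails — world w2 has no successor.
F3: holds.
F4: holds.
Valid on: F1, F3, F4.

F1, F3, F4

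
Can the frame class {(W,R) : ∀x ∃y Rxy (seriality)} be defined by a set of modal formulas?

Definable; □r → ◇r defines it

Yes: it is seriality, defined by the D schema □r → ◇r.
Suppose □r→◇r is valid. At any x set V(r)=W. Then □r at x, so ◇r at x, so x has a successor.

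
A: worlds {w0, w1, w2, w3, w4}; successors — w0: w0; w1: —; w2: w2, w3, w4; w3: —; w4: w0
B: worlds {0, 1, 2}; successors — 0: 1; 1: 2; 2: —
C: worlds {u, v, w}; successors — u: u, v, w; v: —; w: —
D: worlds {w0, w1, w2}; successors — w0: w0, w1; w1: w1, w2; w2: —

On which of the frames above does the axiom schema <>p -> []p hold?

B

This is the axiom for partial functionality; its first-order frame correspondent is forall x forall y forall z (Rxy & Rxz -> y = z).
A: fails — w2 sees both w2 and w3.
B: ✓.
C: fails — u sees both u and v.
D: fails — w0 sees both w0 and w1.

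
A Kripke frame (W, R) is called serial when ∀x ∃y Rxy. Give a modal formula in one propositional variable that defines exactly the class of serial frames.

A defining formula is □q → ◇q (the D axiom).
Suppose □q→◇q is valid. At any x set V(q)=W. Then □q at x, so ◇q at x, so x has a successor.

□q → ◇q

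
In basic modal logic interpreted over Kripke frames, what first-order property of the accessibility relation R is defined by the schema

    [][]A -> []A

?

This schema is the C4 axiom.
It corresponds to density: forall x forall y (Rxy -> exists z (Rxz & Rzy)).

density: forall x forall y (Rxy -> exists z (Rxz & Rzy))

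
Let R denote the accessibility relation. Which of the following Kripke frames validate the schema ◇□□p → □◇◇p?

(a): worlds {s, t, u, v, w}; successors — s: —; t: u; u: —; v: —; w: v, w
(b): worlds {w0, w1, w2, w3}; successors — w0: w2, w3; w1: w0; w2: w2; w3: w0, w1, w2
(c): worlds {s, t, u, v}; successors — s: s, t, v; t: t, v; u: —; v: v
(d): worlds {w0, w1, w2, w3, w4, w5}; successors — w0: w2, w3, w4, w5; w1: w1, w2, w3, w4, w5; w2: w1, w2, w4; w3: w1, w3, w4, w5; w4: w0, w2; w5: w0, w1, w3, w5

(b), (c), (d)

Frame correspondent (Sahlqvist): ∀x ∀y ∀z ((xRy ∧ xRz) → ∃w (yR²w ∧ zR²w)) — i.e. a generalized confluence (Geach) condition.
(a): fails — tRu, tRu but no w* with uR²w* and uR²w*.
(b): ✓.
(c): ✓.
(d): ✓.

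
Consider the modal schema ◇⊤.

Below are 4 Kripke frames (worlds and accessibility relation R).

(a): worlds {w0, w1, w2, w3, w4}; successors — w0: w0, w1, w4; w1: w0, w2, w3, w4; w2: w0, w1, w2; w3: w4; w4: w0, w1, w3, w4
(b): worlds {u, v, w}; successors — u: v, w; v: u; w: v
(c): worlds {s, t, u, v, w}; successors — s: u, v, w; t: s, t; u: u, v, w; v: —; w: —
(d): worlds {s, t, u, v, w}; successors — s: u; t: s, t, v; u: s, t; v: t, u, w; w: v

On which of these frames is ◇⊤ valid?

This is the axiom for seriality; its first-order frame correspondent is ∀x ∃y Rxy.
(a): ✓.
(b): ✓.
(c): fails — world v has no successor.
(d): ✓.

(a), (b), (d)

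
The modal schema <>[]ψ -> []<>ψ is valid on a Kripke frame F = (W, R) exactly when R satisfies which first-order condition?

convergence: forall x forall y forall z (Rxy & Rxz -> exists w (Ryw & Rzw))

This schema is the .2 axiom.
Its frame correspondent is convergence — forall x forall y forall z (Rxy & Rxz -> exists w (Ryw & Rzw)).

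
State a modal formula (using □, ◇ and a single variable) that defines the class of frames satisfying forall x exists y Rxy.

□ψ → ◇ψ

This is seriality; the standard corresponding axiom is D: □ψ → ◇ψ.
Suppose □ψ→◇ψ is valid. At any x set V(ψ)=W. Then □ψ at x, so ◇ψ at x, so x has a successor.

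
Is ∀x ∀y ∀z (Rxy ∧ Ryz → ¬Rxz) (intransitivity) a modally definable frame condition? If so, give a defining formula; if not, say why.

If a class were modally definable it would be closed under surjective bounded morphisms (Goldblatt–Thomason).
The 7-cycle (worlds a,b,c,d,e,f,g with a→b→c→d→e→f→g→a) is intransitive. Mapping every world to a single reflexive point • is a surjective bounded morphism; the reflexive point is not intransitive (R••∧R•• but R••).
Hence intransitivity is not modally definable.

Not definable by any modal formula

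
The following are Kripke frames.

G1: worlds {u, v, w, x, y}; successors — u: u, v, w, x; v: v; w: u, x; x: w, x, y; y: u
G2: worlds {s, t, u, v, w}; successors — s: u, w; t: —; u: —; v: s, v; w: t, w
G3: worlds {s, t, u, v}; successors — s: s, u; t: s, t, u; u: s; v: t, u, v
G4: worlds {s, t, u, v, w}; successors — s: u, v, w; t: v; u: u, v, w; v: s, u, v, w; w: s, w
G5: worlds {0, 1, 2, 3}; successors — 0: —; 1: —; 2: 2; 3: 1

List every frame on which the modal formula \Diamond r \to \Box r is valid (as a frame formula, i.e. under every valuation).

G5

Frame correspondent (Sahlqvist): \forall x \forall y \forall z (Rxy \wedge Rxz \to y = z) — i.e. partial functionality.
G1: fails — u sees both u and v.
G2: fails — s sees both u and w.
G3: fails — s sees both s and u.
G4: fails — s sees both u and v.
G5: ✓.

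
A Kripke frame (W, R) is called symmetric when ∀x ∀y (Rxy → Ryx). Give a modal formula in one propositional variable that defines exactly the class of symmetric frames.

The condition is symmetry. The B schema s → □◇s defines it.
Suppose s→□◇s is valid. Take Rxy and set V(s)={x}. Then s at x, so □◇s at x, so ◇s at y, so some z with Ryz has s; z=x, i.e. Ryx.

s → □◇s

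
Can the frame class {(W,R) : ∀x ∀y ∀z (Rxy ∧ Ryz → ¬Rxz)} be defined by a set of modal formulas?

Modal frame validity is preserved under surjective bounded morphisms.
The 7-cycle (worlds 0,1,2,3,4,5,6 with 0→1→2→3→4→5→6→0) is intransitive. Mapping every world to a single reflexive point • is a surjective bounded morphism; the reflexive point is not intransitive (R••∧R•• but R••).
Hence intransitivity is not modally definable.

No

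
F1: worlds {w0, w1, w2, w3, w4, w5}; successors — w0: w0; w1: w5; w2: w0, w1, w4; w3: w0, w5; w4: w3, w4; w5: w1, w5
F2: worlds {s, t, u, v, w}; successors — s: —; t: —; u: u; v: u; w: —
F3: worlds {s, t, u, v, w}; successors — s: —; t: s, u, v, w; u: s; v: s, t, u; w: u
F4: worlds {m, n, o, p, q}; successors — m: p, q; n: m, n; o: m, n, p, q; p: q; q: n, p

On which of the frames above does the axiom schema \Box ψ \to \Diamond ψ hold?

This is the axiom for seriality; its first-order frame correspondent is \forall x \exists y Rxy.
F1: ✓.
F2: fails — world s has no successor.
F3: fails — world s has no successor.
F4: ✓.

F1, F4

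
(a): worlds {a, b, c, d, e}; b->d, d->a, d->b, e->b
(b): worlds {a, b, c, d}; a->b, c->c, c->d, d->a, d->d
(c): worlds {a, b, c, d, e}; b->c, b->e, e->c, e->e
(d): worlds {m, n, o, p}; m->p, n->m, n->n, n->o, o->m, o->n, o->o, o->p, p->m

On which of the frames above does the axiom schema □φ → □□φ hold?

This is the axiom for transitivity; its first-order frame correspondent is ∀x ∀y ∀z (Rxy ∧ Ryz → Rxz).
(a): fails — Rdb and Rbd but not Rdd.
(b): fails — Rcd and Rda but not Rca.
(c): holds.
(d): fails — Rpm and Rmp but not Rpp.

(c)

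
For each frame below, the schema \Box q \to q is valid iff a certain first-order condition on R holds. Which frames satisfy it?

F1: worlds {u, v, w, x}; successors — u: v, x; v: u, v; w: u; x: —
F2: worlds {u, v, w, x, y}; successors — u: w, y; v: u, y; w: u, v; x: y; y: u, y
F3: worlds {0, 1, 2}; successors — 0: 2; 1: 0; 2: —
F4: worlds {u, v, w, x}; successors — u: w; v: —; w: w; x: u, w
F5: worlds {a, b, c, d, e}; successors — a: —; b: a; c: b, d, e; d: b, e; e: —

none

The schema corresponds to reflexivity: \forall x Rxx.
F1: fails — world u does not see itself.
F2: fails — world u does not see itself.
F3: fails — world 0 does not see itself.
F4: fails — world u does not see itself.
F5: fails — world a does not see itself.
Valid on no frame.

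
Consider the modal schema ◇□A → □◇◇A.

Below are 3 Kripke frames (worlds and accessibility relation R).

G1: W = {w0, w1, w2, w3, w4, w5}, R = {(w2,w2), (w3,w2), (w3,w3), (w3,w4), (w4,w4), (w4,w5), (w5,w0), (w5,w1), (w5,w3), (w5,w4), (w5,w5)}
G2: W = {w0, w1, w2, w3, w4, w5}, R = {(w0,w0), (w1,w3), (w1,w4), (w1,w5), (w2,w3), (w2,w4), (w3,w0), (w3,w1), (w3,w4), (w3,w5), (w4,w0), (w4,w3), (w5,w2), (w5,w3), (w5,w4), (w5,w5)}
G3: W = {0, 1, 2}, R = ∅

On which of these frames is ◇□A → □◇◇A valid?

G3

Frame correspondent (Sahlqvist): ∀x ∀y ∀z ((xRy ∧ xRz) → ∃w (yRw ∧ zR²w)) — i.e. a generalized confluence (Geach) condition.
G1: fails — w3Rw2, w3Rw4 but no w with w2Rw and w4R²w.
G2: fails — w3Rw1, w3Rw0 but no w with w1Rw and w0R²w.
G3: condition met.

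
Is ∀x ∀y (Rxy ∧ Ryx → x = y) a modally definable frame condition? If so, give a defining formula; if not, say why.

No

Any modally definable frame class is closed under surjective bounded morphisms.
The 8-cycle (worlds 0,1,2,3,4,5,6,7 with 0→1→2→3→4→5→6→7→0) is antisymmetric. Sending even-indexed worlds to s and odd-indexed worlds to t is a surjective bounded morphism onto the two-world frame with s↔t, which is not antisymmetric.
So no modal formula (or set of formulas) defines exactly the antisymmetric frames.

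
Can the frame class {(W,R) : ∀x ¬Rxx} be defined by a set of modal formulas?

If a class were modally definable it would be closed under surjective bounded morphisms (Goldblatt–Thomason).
The 4-cycle (worlds w0,w1,w2,w3 with w0→w1→w2→w3→w0) is irreflexive, and the map sending every world to a single reflexive point • is a surjective bounded morphism (forth: every edge maps to (•,•); back: every world has a successor). So any modal formula valid on the 4-cycle is also valid on the reflexive point, which is not irreflexive.
So the class is not modally definable.

No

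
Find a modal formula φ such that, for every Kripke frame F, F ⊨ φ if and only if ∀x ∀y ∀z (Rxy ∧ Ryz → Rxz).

A defining formula is □r → □□r (the 4 axiom).
Suppose □r→□□r is valid. Take Rxy, Ryz and set V(r)={w : Rxw}. Then □r at x, so □□r at x, so □r at y, so r at z, i.e. Rxz.

□r → □□r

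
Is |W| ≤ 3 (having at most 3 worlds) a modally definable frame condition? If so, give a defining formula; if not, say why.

No — not modally definable

Modal frame validity is preserved under disjoint unions.
Any modal formula valid on each of 4 disjoint one-world frames is valid on their disjoint union (validity is preserved under disjoint unions). Each one-world frame has |W|=1≤3, but the union has |W|=4.
So the class is not modally definable.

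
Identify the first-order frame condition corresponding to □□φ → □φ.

Suppose □□φ→□φ is valid. Take Rxy and set V(φ)={w : xR²w}. Then □□φ at x, so □φ at x, so φ at y, i.e. ∃z(Rxz∧Rzy).
Conversely, any frame satisfying ∀x ∀y (Rxy → ∃z (Rxz ∧ Rzy)) validates the schema.
Frame condition: ∀x ∀y (Rxy → ∃z (Rxz ∧ Rzy)).

density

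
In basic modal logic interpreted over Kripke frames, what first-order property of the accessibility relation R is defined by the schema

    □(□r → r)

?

Suppose □(□r→r) is valid. Take Rxy and set V(r)={w : Ryw}. Then at y, □r holds; since □(□r→r) at x, □r→r at y, so r at y, i.e. Ryy.

shift-reflexivity: ∀x ∀y (Rxy → Ryy)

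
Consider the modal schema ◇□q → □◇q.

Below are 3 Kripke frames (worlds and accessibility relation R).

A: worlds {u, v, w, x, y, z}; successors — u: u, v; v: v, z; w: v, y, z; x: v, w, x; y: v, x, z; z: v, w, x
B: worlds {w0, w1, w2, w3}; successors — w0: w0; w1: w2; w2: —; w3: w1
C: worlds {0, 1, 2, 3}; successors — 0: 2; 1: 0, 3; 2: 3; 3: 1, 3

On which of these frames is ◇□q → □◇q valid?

Frame correspondent (Sahlqvist): ∀x ∀y ∀z (Rxy ∧ Rxz → ∃w (Ryw ∧ Rzw)) — i.e. convergence.
A: holds.
B: fails — Rw1w2 and Rw1w2 but w2 and w2 have no common successor.
C: fails — R10 and R13 but 0 and 3 have no common successor.
Valid on: A.

A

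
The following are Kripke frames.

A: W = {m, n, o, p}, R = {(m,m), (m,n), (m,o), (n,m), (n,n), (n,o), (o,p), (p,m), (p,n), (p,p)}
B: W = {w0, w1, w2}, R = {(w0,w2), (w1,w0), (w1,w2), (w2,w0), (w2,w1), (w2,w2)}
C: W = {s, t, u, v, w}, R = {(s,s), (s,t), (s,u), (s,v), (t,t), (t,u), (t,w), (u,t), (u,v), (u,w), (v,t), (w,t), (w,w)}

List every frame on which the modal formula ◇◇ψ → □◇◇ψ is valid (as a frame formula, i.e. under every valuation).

B

The schema corresponds to a generalized confluence (Geach) condition: ∀x ∀y ∀z ((xR²y ∧ xRz) → ∃w (y = w ∧ zR²w)).
A: fails — mR²o, mRo but no w with o=w and oR²w.
B: condition met.
C: fails — sR²s, sRt but no w* with s=w* and tR²w*.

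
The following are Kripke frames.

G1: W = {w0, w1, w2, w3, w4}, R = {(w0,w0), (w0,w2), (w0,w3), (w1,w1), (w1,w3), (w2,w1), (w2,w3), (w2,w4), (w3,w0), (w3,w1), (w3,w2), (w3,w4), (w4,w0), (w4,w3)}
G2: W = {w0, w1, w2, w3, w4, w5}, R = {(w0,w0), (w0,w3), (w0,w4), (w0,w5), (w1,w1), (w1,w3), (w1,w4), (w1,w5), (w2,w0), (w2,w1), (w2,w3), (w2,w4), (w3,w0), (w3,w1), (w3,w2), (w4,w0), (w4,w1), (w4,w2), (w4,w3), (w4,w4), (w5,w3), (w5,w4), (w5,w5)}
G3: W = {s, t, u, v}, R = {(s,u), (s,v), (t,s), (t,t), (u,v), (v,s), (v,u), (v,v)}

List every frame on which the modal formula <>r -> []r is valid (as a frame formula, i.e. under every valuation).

none

Frame correspondent (Sahlqvist): forall x forall y forall z (Rxy & Rxz -> y = z) — i.e. partial functionality.
G1: fails — w0 sees both w0 and w2.
G2: fails — w0 sees both w0 and w3.
G3: fails — s sees both u and v.
Valid on no frame.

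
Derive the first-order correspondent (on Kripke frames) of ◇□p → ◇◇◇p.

∀x ∀y (xRy → ∃w (yRw ∧ xR³w))

This is a Sahlqvist (Geach-type) schema ◇^1□^1p → □^0◇^3p.
Minimal-valuation argument: fix x; take any y with xR^1y and any z with xR^0z. Set V(p) to the set of worlds R-reachable from y in exactly 1 step. Then □^1p holds at y, so the antecedent holds at x; validity forces ◇^3p at z, giving a w with zR^3w and yR^1w.
First-order correspondent: ∀x ∀y (xRy → ∃w (yRw ∧ xR³w)).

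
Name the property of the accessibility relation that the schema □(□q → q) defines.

Shift-reflexivity

Suppose □(□q→q) is valid. Take Rxy and set V(q)={w : Ryw}. Then at y, □q holds; since □(□q→q) at x, □q→q at y, so q at y, i.e. Ryy.
The converse is a direct semantic check.
Frame condition: ∀x ∀y (Rxy → Ryy).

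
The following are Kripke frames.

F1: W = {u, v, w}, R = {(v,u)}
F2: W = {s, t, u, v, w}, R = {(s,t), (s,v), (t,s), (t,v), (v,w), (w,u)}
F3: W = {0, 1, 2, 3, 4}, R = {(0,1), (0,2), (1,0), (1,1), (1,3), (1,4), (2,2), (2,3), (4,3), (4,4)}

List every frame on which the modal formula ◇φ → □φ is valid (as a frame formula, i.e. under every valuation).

F1

This is the axiom for partial functionality; its first-order frame correspondent is ∀x ∀y ∀z (Rxy ∧ Rxz → y = z).
F1: condition met.
F2: fails — s sees both t and v.
F3: fails — 0 sees both 1 and 2.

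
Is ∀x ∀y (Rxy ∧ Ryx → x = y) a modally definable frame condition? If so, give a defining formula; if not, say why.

If a class were modally definable it would be closed under surjective bounded morphisms (Goldblatt–Thomason).
The 8-cycle (worlds 0,1,2,3,4,5,6,7 with 0→1→2→3→4→5→6→7→0) is antisymmetric. Sending even-indexed worlds to a and odd-indexed worlds to b is a surjective bounded morphism onto the two-world frame with a↔b, which is not antisymmetric.
So the class is not modally definable.

No — not modally definable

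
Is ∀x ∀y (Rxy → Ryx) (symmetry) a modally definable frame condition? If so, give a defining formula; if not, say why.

The condition is symmetry. A defining modal formula is r → □◇r.
Suppose r→□◇r is valid. Take Rxy and set V(r)={x}. Then r at x, so □◇r at x, so ◇r at y, so some z with Ryz has r; z=x, i.e. Ryx.

Yes, by r → □◇r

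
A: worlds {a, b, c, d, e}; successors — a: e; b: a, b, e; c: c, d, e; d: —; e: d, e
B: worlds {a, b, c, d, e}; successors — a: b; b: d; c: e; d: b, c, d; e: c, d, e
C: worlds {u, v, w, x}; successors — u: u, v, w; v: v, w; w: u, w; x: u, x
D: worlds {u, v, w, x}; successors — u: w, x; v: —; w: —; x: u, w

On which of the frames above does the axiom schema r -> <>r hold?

This is the axiom for reflexivity; its first-order frame correspondent is forall x Rxx.
A: fails — world a does not see itself.
B: fails — world a does not see itself.
C: satisfies the condition.
D: fails — world u does not see itself.

C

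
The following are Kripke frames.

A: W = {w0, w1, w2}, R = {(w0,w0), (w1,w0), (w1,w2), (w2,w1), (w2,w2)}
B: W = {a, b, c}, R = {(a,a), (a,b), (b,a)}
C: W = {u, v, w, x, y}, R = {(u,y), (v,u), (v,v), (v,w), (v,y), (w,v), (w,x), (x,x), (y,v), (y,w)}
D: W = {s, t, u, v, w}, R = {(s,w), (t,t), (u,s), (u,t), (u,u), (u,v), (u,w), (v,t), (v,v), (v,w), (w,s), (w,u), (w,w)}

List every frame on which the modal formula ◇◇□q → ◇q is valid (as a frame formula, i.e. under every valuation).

B

Frame correspondent (Sahlqvist): ∀x ∀y (xR²y → ∃w (yRw ∧ xRw)) — i.e. a generalized confluence (Geach) condition.
A: fails — w2R²w0 but no w with w0Rw and w2Rw.
B: holds.
C: fails — uR²w but no t with wRt and uRt.
D: fails — wR²t but no w* with tRw* and wRw*.
Valid on: B.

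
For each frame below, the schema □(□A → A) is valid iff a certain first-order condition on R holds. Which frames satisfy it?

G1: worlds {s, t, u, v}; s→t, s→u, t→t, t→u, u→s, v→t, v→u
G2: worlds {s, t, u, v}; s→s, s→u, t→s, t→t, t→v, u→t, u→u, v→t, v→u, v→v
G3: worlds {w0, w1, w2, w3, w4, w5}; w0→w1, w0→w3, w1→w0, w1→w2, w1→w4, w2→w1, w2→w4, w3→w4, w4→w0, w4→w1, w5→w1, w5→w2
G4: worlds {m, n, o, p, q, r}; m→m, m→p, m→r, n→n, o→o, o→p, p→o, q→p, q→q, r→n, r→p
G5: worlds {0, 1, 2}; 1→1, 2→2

The schema corresponds to shift-reflexivity: ∀x ∀y (Rxy → Ryy).
G1: fails — Rus but not Rss.
G2: ✓.
G3: fails — Rw1w2 but not Rw2w2.
G4: fails — Rop but not Rpp.
G5: ✓.

G2, G5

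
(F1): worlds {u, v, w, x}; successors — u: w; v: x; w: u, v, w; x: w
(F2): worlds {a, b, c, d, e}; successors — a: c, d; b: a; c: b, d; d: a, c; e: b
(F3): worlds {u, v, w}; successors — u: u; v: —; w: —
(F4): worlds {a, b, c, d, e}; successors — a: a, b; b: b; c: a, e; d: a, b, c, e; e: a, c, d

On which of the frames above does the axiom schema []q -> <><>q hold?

Frame correspondent (Sahlqvist): forall x exists w (xRw & x R^2 w) — i.e. a generalized confluence (Geach) condition.
(F1): fails — at v but no t with vRt and vR²t.
(F2): fails — at b but no w with bRw and bR²w.
(F3): fails — at v but no t with vRt and vR²t.
(F4): ✓.

(F4)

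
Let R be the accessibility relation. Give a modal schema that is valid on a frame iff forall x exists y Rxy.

The condition is seriality. The D schema □ψ → ◇ψ defines it.

□ψ → ◇ψ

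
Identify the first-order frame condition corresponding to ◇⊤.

Seriality

◇⊤ holds at w iff w has a successor, so frame-validity of ◇⊤ is exactly seriality. Equivalently via □ψ → ◇ψ:
Suppose □ψ→◇ψ is valid. At any x set V(ψ)=W. Then □ψ at x, so ◇ψ at x, so x has a successor.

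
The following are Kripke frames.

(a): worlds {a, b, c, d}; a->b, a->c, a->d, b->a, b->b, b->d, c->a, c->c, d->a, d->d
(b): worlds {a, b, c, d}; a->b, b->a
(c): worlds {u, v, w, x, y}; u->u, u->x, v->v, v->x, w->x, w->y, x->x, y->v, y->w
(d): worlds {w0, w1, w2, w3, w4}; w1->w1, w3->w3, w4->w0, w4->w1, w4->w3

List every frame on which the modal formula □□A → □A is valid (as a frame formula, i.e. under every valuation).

(a)

Frame correspondent (Sahlqvist): ∀x ∀y (Rxy → ∃z (Rxz ∧ Rzy)) — i.e. density.
(a): satisfies the condition.
(b): fails — Rab but no z with Raz and Rzb.
(c): fails — Rwy but no z with Rwz and Rzy.
(d): fails — Rw4w0 but no z with Rw4z and Rzw0.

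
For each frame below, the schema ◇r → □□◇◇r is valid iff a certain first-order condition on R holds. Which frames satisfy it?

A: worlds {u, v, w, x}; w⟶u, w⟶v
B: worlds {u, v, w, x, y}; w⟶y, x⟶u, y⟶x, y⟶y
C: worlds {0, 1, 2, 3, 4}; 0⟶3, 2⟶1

A, C

The schema corresponds to a generalized confluence (Geach) condition: ∀x ∀y ∀z ((xRy ∧ xR²z) → ∃w (y = w ∧ zR²w)).
A: ✓.
B: fails — wRy, wR²x but no t with y=t and xR²t.
C: ✓.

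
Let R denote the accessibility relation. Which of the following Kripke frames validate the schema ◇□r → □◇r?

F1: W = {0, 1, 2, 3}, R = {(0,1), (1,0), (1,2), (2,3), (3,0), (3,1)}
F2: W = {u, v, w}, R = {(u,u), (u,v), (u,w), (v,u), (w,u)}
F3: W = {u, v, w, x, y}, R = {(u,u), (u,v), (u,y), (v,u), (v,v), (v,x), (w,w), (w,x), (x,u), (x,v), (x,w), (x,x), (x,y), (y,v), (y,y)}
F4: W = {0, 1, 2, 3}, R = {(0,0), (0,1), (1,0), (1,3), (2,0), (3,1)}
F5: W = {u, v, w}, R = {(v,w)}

F2, F4

The schema corresponds to convergence: ∀x ∀y ∀z (Rxy ∧ Rxz → ∃w (Ryw ∧ Rzw)).
F1: fails — R10 and R12 but 0 and 2 have no common successor.
F2: condition met.
F3: fails — Rxw and Rxu but w and u have no common successor.
F4: condition met.
F5: fails — Rvw and Rvw but w and w have no common successor.
Valid on: F2, F4.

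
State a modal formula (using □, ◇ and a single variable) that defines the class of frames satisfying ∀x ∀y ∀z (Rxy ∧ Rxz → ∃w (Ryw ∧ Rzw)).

A defining formula is ◇□s → □◇s (the .2 axiom).
Suppose ◇□s→□◇s is valid. Take Rxy, Rxz and set V(s)={w : Ryw}. Then □s at y so ◇□s at x, so □◇s at x, so ◇s at z, giving w with Rzw and Ryw.

◇□s → □◇s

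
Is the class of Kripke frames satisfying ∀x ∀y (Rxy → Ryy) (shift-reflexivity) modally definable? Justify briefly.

Yes, by □(□p → p)

This is a Sahlqvist condition; the T□ axiom □(□p → p) defines it.
Suppose □(□p→p) is valid. Take Rxy and set V(p)={w : Ryw}. Then at y, □p holds; since □(□p→p) at x, □p→p at y, so p at y, i.e. Ryy.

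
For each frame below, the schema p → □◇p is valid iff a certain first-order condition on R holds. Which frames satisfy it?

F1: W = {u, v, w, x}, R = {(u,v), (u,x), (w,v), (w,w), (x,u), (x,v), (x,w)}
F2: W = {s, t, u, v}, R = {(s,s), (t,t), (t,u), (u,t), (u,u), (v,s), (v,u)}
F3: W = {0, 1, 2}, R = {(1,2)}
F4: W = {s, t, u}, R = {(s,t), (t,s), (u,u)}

The schema corresponds to symmetry: ∀x ∀y (Rxy → Ryx).
F1: fails — Ruv but not Rvu.
F2: fails — Rvu but not Ruv.
F3: fails — R12 but not R21.
F4: ✓.

F4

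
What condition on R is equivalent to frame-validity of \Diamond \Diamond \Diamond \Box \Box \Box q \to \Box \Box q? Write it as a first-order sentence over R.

This is a Sahlqvist (Geach-type) schema ◇^3□^3q → □^2◇^0q.
First-order correspondent: \forall x \forall y \forall z ((x R^3 y \wedge x R^2 z) \to \exists w (y R^3 w \wedge z = w)).

\forall x \forall y \forall z ((x R^3 y \wedge x R^2 z) \to \exists w (y R^3 w \wedge z = w))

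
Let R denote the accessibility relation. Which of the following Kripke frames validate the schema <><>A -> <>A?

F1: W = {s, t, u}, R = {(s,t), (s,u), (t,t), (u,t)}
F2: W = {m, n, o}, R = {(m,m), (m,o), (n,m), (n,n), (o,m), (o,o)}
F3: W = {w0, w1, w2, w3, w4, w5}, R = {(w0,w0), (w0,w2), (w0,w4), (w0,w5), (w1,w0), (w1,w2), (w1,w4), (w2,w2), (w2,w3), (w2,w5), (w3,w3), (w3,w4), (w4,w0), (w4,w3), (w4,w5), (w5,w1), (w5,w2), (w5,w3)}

F1

This is the axiom for a generalized confluence (Geach) condition; its first-order frame correspondent is forall x forall y (x R^2 y -> exists w (y = w & xRw)).
F1: condition met.
F2: fails — nR²o but no w with o=w and nRw.
F3: fails — w0R²w1 but no w with w1=w and w0Rw.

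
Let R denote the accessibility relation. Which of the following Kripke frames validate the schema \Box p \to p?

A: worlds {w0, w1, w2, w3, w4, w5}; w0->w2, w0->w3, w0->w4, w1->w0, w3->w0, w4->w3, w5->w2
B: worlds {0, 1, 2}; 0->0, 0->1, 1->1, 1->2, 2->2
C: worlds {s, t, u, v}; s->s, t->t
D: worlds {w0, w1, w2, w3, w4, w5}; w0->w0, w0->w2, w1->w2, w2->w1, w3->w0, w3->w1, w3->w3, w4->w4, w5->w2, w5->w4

B

The schema corresponds to reflexivity: \forall x Rxx.
A: fails — world w0 does not see itself.
B: condition met.
C: fails — world u does not see itself.
D: fails — world w1 does not see itself.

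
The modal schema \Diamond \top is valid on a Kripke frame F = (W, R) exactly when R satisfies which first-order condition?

Seriality

This schema is equivalent to the D axiom □r → ◇r.
Its frame correspondent is seriality — \forall x \exists y Rxy.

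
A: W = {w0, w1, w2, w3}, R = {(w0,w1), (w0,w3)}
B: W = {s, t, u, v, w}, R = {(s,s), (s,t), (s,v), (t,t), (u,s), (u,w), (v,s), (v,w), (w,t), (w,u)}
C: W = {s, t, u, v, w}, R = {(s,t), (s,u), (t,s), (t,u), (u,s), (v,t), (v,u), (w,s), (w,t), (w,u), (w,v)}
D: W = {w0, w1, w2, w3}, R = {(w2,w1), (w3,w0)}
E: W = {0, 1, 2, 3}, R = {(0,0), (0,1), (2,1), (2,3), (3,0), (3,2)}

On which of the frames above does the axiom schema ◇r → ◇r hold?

A, B, C, D, E

Frame correspondent (Sahlqvist): ∀x ∀y (xRy → ∃w (y = w ∧ xRw)) — i.e. a generalized confluence (Geach) condition.
A: condition met.
B: condition met.
C: condition met.
D: condition met.
E: condition met.
Valid on: A, B, C, D, E.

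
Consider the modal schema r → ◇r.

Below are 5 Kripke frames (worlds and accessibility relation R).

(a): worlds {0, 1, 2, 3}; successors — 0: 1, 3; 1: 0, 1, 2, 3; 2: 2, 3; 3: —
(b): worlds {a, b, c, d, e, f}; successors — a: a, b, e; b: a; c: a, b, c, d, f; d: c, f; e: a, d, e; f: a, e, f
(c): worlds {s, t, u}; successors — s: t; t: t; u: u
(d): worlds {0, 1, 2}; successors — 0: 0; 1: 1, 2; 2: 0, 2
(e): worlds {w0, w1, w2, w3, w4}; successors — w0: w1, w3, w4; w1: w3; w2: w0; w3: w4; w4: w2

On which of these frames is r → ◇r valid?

(d)

This is the axiom for reflexivity; its first-order frame correspondent is ∀x Rxx.
(a): fails — world 0 does not see itself.
(b): fails — world b does not see itself.
(c): fails — world s does not see itself.
(d): satisfies the condition.
(e): fails — world w0 does not see itself.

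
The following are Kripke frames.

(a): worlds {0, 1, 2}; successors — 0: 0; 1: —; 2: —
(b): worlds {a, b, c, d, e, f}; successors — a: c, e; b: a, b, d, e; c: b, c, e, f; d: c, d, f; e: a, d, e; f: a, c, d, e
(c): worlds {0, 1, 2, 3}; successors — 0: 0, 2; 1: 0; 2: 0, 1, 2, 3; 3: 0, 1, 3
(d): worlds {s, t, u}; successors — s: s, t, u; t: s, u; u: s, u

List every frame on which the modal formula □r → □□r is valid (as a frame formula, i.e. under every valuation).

(a)

Frame correspondent (Sahlqvist): ∀x ∀y ∀z (Rxy ∧ Ryz → Rxz) — i.e. transitivity.
(a): satisfies the condition.
(b): fails — Rdf and Rfe but not Rde.
(c): fails — R10 and R02 but not R12.
(d): fails — Rus and Rst but not Rut.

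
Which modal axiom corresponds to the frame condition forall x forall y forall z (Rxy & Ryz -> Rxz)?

□p → □□p

A defining formula is □p → □□p (the 4 axiom).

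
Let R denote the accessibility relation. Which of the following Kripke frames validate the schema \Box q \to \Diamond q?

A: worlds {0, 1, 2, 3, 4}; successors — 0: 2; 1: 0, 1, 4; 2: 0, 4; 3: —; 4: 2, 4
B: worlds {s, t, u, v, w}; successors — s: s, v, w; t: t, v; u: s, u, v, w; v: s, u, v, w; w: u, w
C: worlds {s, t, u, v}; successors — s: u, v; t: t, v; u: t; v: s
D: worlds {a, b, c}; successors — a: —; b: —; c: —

The schema corresponds to seriality: \forall x \exists y Rxy.
A: fails — world 3 has no successor.
B: satisfies the condition.
C: satisfies the condition.
D: fails — world a has no successor.

B, C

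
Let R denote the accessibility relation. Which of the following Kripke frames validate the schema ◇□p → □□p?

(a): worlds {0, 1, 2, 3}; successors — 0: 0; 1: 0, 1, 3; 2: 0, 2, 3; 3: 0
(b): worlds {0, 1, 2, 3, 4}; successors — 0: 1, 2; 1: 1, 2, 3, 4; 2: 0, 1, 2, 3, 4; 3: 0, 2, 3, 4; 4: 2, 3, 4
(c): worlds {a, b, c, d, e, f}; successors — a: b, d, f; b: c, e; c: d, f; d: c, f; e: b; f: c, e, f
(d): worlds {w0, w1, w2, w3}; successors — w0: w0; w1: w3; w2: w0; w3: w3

Frame correspondent (Sahlqvist): ∀x ∀y ∀z ((xRy ∧ xR²z) → ∃w (yRw ∧ z = w)) — i.e. a generalized confluence (Geach) condition.
(a): fails — 1R0, 1R²1 but no w with 0Rw and 1=w.
(b): fails — 0R1, 0R²0 but no w with 1Rw and 0=w.
(c): fails — aRb, aR²f but no w with bRw and f=w.
(d): condition met.
Valid on: (d).

(d)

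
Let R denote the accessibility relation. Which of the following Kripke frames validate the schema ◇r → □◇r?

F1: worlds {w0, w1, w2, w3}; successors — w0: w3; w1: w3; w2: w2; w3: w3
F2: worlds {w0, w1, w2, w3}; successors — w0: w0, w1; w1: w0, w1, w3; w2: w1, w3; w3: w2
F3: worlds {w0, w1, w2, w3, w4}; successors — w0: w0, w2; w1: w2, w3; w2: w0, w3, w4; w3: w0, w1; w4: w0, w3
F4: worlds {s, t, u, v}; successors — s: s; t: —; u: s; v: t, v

F1

Frame correspondent (Sahlqvist): ∀x ∀y ∀z (Rxy ∧ Rxz → Ryz) — i.e. the Euclidean property.
F1: satisfies the condition.
F2: fails — Rw1w0 and Rw1w3 but not Rw0w3.
F3: fails — Rw0w2 and Rw0w2 but not Rw2w2.
F4: fails — Rvt and Rvt but not Rtt.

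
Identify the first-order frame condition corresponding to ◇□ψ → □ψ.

The Euclidean property

This schema is equivalent to the 5 axiom ◇ψ → □◇ψ.
It corresponds to the Euclidean property: ∀x ∀y ∀z (Rxy ∧ Rxz → Ryz).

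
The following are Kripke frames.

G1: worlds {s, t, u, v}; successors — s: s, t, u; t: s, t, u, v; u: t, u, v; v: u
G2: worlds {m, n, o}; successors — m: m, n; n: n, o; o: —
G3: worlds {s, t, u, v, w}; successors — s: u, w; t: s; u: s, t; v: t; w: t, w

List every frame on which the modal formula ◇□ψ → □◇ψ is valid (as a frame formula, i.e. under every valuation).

This is the axiom for convergence; its first-order frame correspondent is ∀x ∀y ∀z (Rxy ∧ Rxz → ∃w (Ryw ∧ Rzw)).
G1: holds.
G2: fails — Rnn and Rno but n and o have no common successor.
G3: fails — Rut and Rus but t and s have no common successor.
Valid on: G1.

G1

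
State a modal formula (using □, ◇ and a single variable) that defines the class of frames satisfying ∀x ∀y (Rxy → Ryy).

A defining formula is □(□r → r) (the T□ axiom).
Suppose □(□r→r) is valid. Take Rxy and set V(r)={w : Ryw}. Then at y, □r holds; since □(□r→r) at x, □r→r at y, so r at y, i.e. Ryy.

□(□r → r)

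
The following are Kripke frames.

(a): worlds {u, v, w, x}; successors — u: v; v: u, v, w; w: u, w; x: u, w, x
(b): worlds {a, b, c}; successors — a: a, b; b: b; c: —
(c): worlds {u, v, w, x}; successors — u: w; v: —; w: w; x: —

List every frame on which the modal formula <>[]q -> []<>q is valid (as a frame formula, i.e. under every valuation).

(b), (c)

Frame correspondent (Sahlqvist): forall x forall y forall z (Rxy & Rxz -> exists w (Ryw & Rzw)) — i.e. convergence.
(a): fails — Rvw and Rvu but w and u have no common successor.
(b): satisfies the condition.
(c): satisfies the condition.
Valid on: (b), (c).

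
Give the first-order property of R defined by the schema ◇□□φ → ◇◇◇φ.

∀x ∀y (xRy → ∃w (yR²w ∧ xR³w))

This is a Sahlqvist (Geach-type) schema ◇^1□^2φ → □^0◇^3φ.
Minimal-valuation argument: fix x; take any y with xR^1y and any z with xR^0z. Set V(φ) to the set of worlds R-reachable from y in exactly 2 steps. Then □^2φ holds at y, so the antecedent holds at x; validity forces ◇^3φ at z, giving a w with zR^3w and yR^2w.
First-order correspondent: ∀x ∀y (xRy → ∃w (yR²w ∧ xR³w)).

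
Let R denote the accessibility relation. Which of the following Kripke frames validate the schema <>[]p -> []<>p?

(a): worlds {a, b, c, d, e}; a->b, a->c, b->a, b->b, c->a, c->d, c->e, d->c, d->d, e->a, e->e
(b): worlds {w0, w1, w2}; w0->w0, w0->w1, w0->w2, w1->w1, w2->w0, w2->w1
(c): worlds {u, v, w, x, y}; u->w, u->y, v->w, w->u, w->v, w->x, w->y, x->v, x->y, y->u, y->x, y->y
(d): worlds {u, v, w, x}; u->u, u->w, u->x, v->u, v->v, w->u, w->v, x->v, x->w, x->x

The schema corresponds to convergence: forall x forall y forall z (Rxy & Rxz -> exists w (Ryw & Rzw)).
(a): fails — Rcd and Rce but d and e have no common successor.
(b): condition met.
(c): fails — Rwx and Rwv but x and v have no common successor.
(d): condition met.
Valid on: (b), (d).

(b), (d)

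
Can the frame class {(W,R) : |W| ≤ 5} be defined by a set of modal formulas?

Not definable by any modal formula

If a class were modally definable it would be closed under disjoint unions (Goldblatt–Thomason).
Any modal formula valid on each of 6 disjoint one-world frames is valid on their disjoint union (validity is preserved under disjoint unions). Each one-world frame has |W|=1≤5, but the union has |W|=6.
So no modal formula (or set of formulas) defines exactly the |W|≤5 frames.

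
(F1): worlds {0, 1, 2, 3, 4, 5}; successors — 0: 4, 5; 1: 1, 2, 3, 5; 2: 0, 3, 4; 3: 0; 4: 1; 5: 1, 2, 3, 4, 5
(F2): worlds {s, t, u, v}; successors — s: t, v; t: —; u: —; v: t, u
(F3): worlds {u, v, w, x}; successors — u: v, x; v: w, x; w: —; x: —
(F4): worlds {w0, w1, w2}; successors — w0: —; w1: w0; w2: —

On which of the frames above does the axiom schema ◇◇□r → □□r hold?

This is the axiom for a generalized confluence (Geach) condition; its first-order frame correspondent is ∀x ∀y ∀z ((xR²y ∧ xR²z) → ∃w (yRw ∧ z = w)).
(F1): fails — 0R²1, 0R²4 but no w with 1Rw and 4=w.
(F2): fails — sR²t, sR²t but no w with tRw and t=w.
(F3): fails — uR²w, uR²w but no t with wRt and w=t.
(F4): holds.
Valid on: (F4).

(F4)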